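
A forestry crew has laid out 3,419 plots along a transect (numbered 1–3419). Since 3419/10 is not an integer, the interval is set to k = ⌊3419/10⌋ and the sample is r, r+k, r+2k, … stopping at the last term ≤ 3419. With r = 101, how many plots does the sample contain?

10

k = ⌊3419/10⌋ = 341
Achieved size = ⌊(3419 − 101)/341⌋ + 1 = ⌊3318/341⌋ + 1 = 9 + 1 = 10
(last selection: 101 + 9×341 = 3170 ≤ 3419; next would be 3511 > 3419)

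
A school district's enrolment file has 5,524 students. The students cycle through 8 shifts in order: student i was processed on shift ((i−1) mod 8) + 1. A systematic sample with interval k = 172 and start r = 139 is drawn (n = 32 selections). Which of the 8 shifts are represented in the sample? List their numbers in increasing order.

Consecutive selections differ by k = 172, so their shift numbers differ by 172 mod 8 = 4.
gcd(172, 8) = 4, so the sample visits 8/4 = 2 distinct residues mod 8.
Start 139 is shift 3; the shifts hit are 3, 7.

3, 7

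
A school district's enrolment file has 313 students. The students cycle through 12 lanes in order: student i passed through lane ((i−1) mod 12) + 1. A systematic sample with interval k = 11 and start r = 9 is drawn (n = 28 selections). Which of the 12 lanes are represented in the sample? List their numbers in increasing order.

Consecutive selections differ by k = 11, so their lane numbers differ by 11 mod 12 = 11.
gcd(11, 12) = 1, so the sample visits 12/1 = 12 distinct residues mod 12.
Start 9 is lane 9; the lanes hit are 1, 2, 3, 4, 5, 6, 7, 8, 9, 10, 11, 12.

1, 2, 3, 4, 5, 6, 7, 8, 9, 10, 11, 12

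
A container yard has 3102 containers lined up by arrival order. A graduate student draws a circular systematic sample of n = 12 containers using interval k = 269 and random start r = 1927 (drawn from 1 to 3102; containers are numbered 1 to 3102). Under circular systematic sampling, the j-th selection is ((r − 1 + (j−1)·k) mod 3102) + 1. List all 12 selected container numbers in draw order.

Selection 1: 1927
Selection 2: 1927 + 269 = 2196
Selection 3: 2196 + 269 = 2465
Selection 4: 2465 + 269 = 2734
Selection 5: 2734 + 269 = 3003
Selection 6: 3003 + 269 = 3272 → 3272 − 3102 = 170
Selection 7: 170 + 269 = 439
Selection 8: 439 + 269 = 708
Selection 9: 708 + 269 = 977
Selection 10: 977 + 269 = 1246
Selection 11: 1246 + 269 = 1515
Selection 12: 1515 + 269 = 1784

1927, 2196, 2465, 2734, 3003, 170, 439, 708, 977, 1246, 1515, 1784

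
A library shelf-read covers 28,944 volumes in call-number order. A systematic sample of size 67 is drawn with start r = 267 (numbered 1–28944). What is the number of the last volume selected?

28779

k = 28944/67 = 432
67th selection = r + (67−1)·k = 267 + 66×432 = 267 + 28512 = 28779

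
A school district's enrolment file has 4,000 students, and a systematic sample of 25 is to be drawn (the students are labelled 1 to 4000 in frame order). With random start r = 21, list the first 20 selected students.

21, 181, 341, 501, 661, 821, 981, 1141, 1301, 1461, 1621, 1781, 1941, 2101, 2261, 2421, 2581, 2741, 2901, 3061

k = N/n = 4000/25 = 160
student 1: 21
student 2: 21 + 160 = 181
student 3: 181 + 160 = 341
student 4: 341 + 160 = 501
student 5: 501 + 160 = 661
student 6: 661 + 160 = 821
student 7: 821 + 160 = 981
student 8: 981 + 160 = 1141
student 9: 1141 + 160 = 1301
student 10: 1301 + 160 = 1461
student 11: 1461 + 160 = 1621
student 12: 1621 + 160 = 1781
student 13: 1781 + 160 = 1941
student 14: 1941 + 160 = 2101
student 15: 2101 + 160 = 2261
student 16: 2261 + 160 = 2421
student 17: 2421 + 160 = 2581
student 18: 2581 + 160 = 2741
student 19: 2741 + 160 = 2901
student 20: 2901 + 160 = 3061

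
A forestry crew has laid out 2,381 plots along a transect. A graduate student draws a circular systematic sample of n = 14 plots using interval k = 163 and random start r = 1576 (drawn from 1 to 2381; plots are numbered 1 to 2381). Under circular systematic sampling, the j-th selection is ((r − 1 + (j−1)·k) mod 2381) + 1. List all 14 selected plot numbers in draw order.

Selection 1: 1576
Selection 2: 1576 + 163 = 1739
Selection 3: 1739 + 163 = 1902
Selection 4: 1902 + 163 = 2065
Selection 5: 2065 + 163 = 2228
Selection 6: 2228 + 163 = 2391 → 2391 − 2381 = 10
Selection 7: 10 + 163 = 173
Selection 8: 173 + 163 = 336
Selection 9: 336 + 163 = 499
Selection 10: 499 + 163 = 662
Selection 11: 662 + 163 = 825
Selection 12: 825 + 163 = 988
Selection 13: 988 + 163 = 1151
Selection 14: 1151 + 163 = 1314

1576, 1739, 1902, 2065, 2228, 10, 173, 336, 499, 662, 825, 988, 1151, 1314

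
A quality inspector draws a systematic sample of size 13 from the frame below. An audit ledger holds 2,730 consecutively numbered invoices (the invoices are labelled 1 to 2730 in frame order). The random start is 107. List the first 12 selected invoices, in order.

107, 317, 527, 737, 947, 1157, 1367, 1577, 1787, 1997, 2207, 2417

k = N/n = 2730/13 = 210
invoice 1: 107
invoice 2: 107 + 210 = 317
invoice 3: 317 + 210 = 527
invoice 4: 527 + 210 = 737
invoice 5: 737 + 210 = 947
invoice 6: 947 + 210 = 1157
invoice 7: 1157 + 210 = 1367
invoice 8: 1367 + 210 = 1577
invoice 9: 1577 + 210 = 1787
invoice 10: 1787 + 210 = 1997
invoice 11: 1997 + 210 = 2207
invoice 12: 2207 + 210 = 2417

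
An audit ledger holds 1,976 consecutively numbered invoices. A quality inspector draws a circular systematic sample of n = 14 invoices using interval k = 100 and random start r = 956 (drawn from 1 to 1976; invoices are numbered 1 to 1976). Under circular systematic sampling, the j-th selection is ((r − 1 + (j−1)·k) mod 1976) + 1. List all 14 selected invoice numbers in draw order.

Selection 1: 956
Selection 2: 956 + 100 = 1056
Selection 3: 1056 + 100 = 1156
Selection 4: 1156 + 100 = 1256
Selection 5: 1256 + 100 = 1356
Selection 6: 1356 + 100 = 1456
Selection 7: 1456 + 100 = 1556
Selection 8: 1556 + 100 = 1656
Selection 9: 1656 + 100 = 1756
Selection 10: 1756 + 100 = 1856
Selection 11: 1856 + 100 = 1956
Selection 12: 1956 + 100 = 2056 → 2056 − 1976 = 80
Selection 13: 80 + 100 = 180
Selection 14: 180 + 100 = 280

956, 1056, 1156, 1256, 1356, 1456, 1556, 1656, 1756, 1856, 1956, 80, 180, 280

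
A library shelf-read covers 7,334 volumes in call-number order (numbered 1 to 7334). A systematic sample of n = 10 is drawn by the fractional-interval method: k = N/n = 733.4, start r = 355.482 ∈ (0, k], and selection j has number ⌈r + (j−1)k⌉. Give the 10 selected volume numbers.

j=1: r + 0k = 355.482 → ⌈·⌉ = 356
j=2: r + 1k = 1088.882 → ⌈·⌉ = 1089
j=3: r + 2k = 1822.282 → ⌈·⌉ = 1823
j=4: r + 3k = 2555.682 → ⌈·⌉ = 2556
j=5: r + 4k = 3289.082 → ⌈·⌉ = 3290
j=6: r + 5k = 4022.482 → ⌈·⌉ = 4023
j=7: r + 6k = 4755.882 → ⌈·⌉ = 4756
j=8: r + 7k = 5489.282 → ⌈·⌉ = 5490
j=9: r + 8k = 6222.682 → ⌈·⌉ = 6223
j=10: r + 9k = 6956.082 → ⌈·⌉ = 6957

356, 1089, 1823, 2556, 3290, 4023, 4756, 5490, 6223, 6957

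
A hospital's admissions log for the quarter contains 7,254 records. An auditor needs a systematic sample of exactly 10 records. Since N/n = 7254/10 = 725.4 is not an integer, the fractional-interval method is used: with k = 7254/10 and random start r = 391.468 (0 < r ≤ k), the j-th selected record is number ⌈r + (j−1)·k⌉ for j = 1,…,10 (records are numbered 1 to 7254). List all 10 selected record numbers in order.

392, 1117, 1843, 2568, 3294, 4019, 4744, 5470, 6195, 6921

j=1: r + 0k = 391.468 → ⌈·⌉ = 392
j=2: r + 1k = 1116.868 → ⌈·⌉ = 1117
j=3: r + 2k = 1842.268 → ⌈·⌉ = 1843
j=4: r + 3k = 2567.668 → ⌈·⌉ = 2568
j=5: r + 4k = 3293.068 → ⌈·⌉ = 3294
j=6: r + 5k = 4018.468 → ⌈·⌉ = 4019
j=7: r + 6k = 4743.868 → ⌈·⌉ = 4744
j=8: r + 7k = 5469.268 → ⌈·⌉ = 5470
j=9: r + 8k = 6194.668 → ⌈·⌉ = 6195
j=10: r + 9k = 6920.068 → ⌈·⌉ = 6921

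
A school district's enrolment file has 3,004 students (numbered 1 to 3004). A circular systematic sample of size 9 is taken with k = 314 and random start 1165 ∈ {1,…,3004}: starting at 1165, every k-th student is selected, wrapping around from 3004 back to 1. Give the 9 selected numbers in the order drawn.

Selection 1: 1165
Selection 2: 1165 + 314 = 1479
Selection 3: 1479 + 314 = 1793
Selection 4: 1793 + 314 = 2107
Selection 5: 2107 + 314 = 2421
Selection 6: 2421 + 314 = 2735
Selection 7: 2735 + 314 = 3049 → 3049 − 3004 = 45
Selection 8: 45 + 314 = 359
Selection 9: 359 + 314 = 673

1165, 1479, 1793, 2107, 2421, 2735, 45, 359, 673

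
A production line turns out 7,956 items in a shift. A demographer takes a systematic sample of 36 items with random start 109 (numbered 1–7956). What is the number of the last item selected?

7844

k = 7956/36 = 221
36th selection = r + (36−1)·k = 109 + 35×221 = 109 + 7735 = 7844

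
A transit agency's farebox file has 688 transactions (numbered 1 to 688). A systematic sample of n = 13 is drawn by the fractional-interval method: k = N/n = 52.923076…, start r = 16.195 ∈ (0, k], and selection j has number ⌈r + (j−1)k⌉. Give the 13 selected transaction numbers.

j=1: r + 0k = 16.195 → ⌈·⌉ = 17
j=2: r + 1k = 69.118076… → ⌈·⌉ = 70
j=3: r + 2k = 122.041153… → ⌈·⌉ = 123
j=4: r + 3k = 174.964230… → ⌈·⌉ = 175
j=5: r + 4k = 227.887307… → ⌈·⌉ = 228
j=6: r + 5k = 280.810384… → ⌈·⌉ = 281
j=7: r + 6k = 333.733461… → ⌈·⌉ = 334
j=8: r + 7k = 386.656538… → ⌈·⌉ = 387
j=9: r + 8k = 439.579615… → ⌈·⌉ = 440
j=10: r + 9k = 492.502692… → ⌈·⌉ = 493
j=11: r + 10k = 545.425769… → ⌈·⌉ = 546
j=12: r + 11k = 598.348846… → ⌈·⌉ = 599
j=13: r + 12k = 651.271923… → ⌈·⌉ = 652

17, 70, 123, 175, 228, 281, 334, 387, 440, 493, 546, 599, 652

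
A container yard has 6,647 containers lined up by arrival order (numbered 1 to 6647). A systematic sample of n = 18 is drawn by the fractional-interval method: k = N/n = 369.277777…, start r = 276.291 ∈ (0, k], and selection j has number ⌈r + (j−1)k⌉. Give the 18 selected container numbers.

j=1: r + 0k = 276.291 → ⌈·⌉ = 277
j=2: r + 1k = 645.568777… → ⌈·⌉ = 646
j=3: r + 2k = 1014.846555… → ⌈·⌉ = 1015
j=4: r + 3k = 1384.124333… → ⌈·⌉ = 1385
j=5: r + 4k = 1753.402111… → ⌈·⌉ = 1754
j=6: r + 5k = 2122.679888… → ⌈·⌉ = 2123
j=7: r + 6k = 2491.957666… → ⌈·⌉ = 2492
j=8: r + 7k = 2861.235444… → ⌈·⌉ = 2862
j=9: r + 8k = 3230.513222… → ⌈·⌉ = 3231
j=10: r + 9k = 3599.791 → ⌈·⌉ = 3600
j=11: r + 10k = 3969.068777… → ⌈·⌉ = 3970
j=12: r + 11k = 4338.346555… → ⌈·⌉ = 4339
j=13: r + 12k = 4707.624333… → ⌈·⌉ = 4708
j=14: r + 13k = 5076.902111… → ⌈·⌉ = 5077
j=15: r + 14k = 5446.179888… → ⌈·⌉ = 5447
j=16: r + 15k = 5815.457666… → ⌈·⌉ = 5816
j=17: r + 16k = 6184.735444… → ⌈·⌉ = 6185
j=18: r + 17k = 6554.013222… → ⌈·⌉ = 6555

277, 646, 1015, 1385, 1754, 2123, 2492, 2862, 3231, 3600, 3970, 4339, 4708, 5077, 5447, 5816, 6185, 6555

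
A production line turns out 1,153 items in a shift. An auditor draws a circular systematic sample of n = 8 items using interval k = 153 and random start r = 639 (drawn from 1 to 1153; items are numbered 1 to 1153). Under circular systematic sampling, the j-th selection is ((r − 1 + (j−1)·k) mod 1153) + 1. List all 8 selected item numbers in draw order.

Selection 1: 639
Selection 2: 639 + 153 = 792
Selection 3: 792 + 153 = 945
Selection 4: 945 + 153 = 1098
Selection 5: 1098 + 153 = 1251 → 1251 − 1153 = 98
Selection 6: 98 + 153 = 251
Selection 7: 251 + 153 = 404
Selection 8: 404 + 153 = 557

639, 792, 945, 1098, 98, 251, 404, 557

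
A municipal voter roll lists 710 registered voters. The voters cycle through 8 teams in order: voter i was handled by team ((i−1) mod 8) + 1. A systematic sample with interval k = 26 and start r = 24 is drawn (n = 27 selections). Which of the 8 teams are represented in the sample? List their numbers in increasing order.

Consecutive selections differ by k = 26, so their team numbers differ by 26 mod 8 = 2.
gcd(26, 8) = 2, so the sample visits 8/2 = 4 distinct residues mod 8.
Start 24 is team 8; the teams hit are 2, 4, 6, 8.

2, 4, 6, 8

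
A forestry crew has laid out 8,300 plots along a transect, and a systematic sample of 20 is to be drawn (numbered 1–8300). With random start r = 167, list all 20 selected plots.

k = N/n = 8300/20 = 415
plot 1: 167
plot 2: 167 + 415 = 582
plot 3: 582 + 415 = 997
plot 4: 997 + 415 = 1412
plot 5: 1412 + 415 = 1827
plot 6: 1827 + 415 = 2242
plot 7: 2242 + 415 = 2657
plot 8: 2657 + 415 = 3072
plot 9: 3072 + 415 = 3487
plot 10: 3487 + 415 = 3902
plot 11: 3902 + 415 = 4317
plot 12: 4317 + 415 = 4732
plot 13: 4732 + 415 = 5147
plot 14: 5147 + 415 = 5562
plot 15: 5562 + 415 = 5977
plot 16: 5977 + 415 = 6392
plot 17: 6392 + 415 = 6807
plot 18: 6807 + 415 = 7222
plot 19: 7222 + 415 = 7637
plot 20: 7637 + 415 = 8052

167, 582, 997, 1412, 1827, 2242, 2657, 3072, 3487, 3902, 4317, 4732, 5147, 5562, 5977, 6392, 6807, 7222, 7637, 8052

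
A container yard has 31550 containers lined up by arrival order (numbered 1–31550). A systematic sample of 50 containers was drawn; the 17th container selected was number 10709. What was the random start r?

613

k = 31550/50 = 631
r = 10709 − (17−1)×631 = 10709 − 10096 = 613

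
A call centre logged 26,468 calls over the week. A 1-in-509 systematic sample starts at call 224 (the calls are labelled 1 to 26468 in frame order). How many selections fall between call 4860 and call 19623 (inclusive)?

k = 509
First selection ≥ 4860: 224 + ⌈(4860−224)/509⌉·509 = 224 + 10×509 = 5314
Last selection ≤ 19623: 224 + ⌊(19623−224)/509⌋·509 = 224 + 38×509 = 19566
Count = 38 − 10 + 1 = 29

29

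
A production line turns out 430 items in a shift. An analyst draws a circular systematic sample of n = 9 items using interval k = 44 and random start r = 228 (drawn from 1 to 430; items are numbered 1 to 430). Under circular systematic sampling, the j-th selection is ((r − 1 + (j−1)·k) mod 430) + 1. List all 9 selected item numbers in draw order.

228, 272, 316, 360, 404, 18, 62, 106, 150

Selection 1: 228
Selection 2: 228 + 44 = 272
Selection 3: 272 + 44 = 316
Selection 4: 316 + 44 = 360
Selection 5: 360 + 44 = 404
Selection 6: 404 + 44 = 448 → 448 − 430 = 18
Selection 7: 18 + 44 = 62
Selection 8: 62 + 44 = 106
Selection 9: 106 + 44 = 150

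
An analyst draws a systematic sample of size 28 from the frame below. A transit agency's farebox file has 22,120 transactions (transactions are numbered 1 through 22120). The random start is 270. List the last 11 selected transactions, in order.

k = N/n = 22120/28 = 790
18th selection = 270 + 17×790 = 13700
19th: 13700 + 790 = 14490
20th: 14490 + 790 = 15280
21st: 15280 + 790 = 16070
22nd: 16070 + 790 = 16860
23rd: 16860 + 790 = 17650
24th: 17650 + 790 = 18440
25th: 18440 + 790 = 19230
26th: 19230 + 790 = 20020
27th: 20020 + 790 = 20810
28th: 20810 + 790 = 21600

13700, 14490, 15280, 16070, 16860, 17650, 18440, 19230, 20020, 20810, 21600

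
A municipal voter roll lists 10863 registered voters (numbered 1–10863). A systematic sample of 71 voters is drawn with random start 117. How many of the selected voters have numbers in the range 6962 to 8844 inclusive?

13

k = 10863/71 = 153
First selection ≥ 6962: 117 + ⌈(6962−117)/153⌉·153 = 117 + 45×153 = 7002
Last selection ≤ 8844: 117 + ⌊(8844−117)/153⌋·153 = 117 + 57×153 = 8838
Count = 57 − 45 + 1 = 13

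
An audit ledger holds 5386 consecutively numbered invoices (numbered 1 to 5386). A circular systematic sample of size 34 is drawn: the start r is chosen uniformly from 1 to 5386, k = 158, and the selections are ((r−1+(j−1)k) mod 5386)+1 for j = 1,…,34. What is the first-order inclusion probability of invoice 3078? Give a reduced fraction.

For each position j, as r ranges over 1…5386 the j-th selection hits every invoice exactly once, so invoice 3078 is selected for exactly 34 of the 5386 starts.
Inclusion probability = 34/5386 = 17/2693.

17/2693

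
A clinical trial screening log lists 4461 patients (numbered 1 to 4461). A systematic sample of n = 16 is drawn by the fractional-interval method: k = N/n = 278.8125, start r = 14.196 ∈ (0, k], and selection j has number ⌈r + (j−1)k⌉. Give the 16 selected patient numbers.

j=1: r + 0k = 14.196 → ⌈·⌉ = 15
j=2: r + 1k = 293.0085 → ⌈·⌉ = 294
j=3: r + 2k = 571.821 → ⌈·⌉ = 572
j=4: r + 3k = 850.6335 → ⌈·⌉ = 851
j=5: r + 4k = 1129.446 → ⌈·⌉ = 1130
j=6: r + 5k = 1408.2585 → ⌈·⌉ = 1409
j=7: r + 6k = 1687.071 → ⌈·⌉ = 1688
j=8: r + 7k = 1965.8835 → ⌈·⌉ = 1966
j=9: r + 8k = 2244.696 → ⌈·⌉ = 2245
j=10: r + 9k = 2523.5085 → ⌈·⌉ = 2524
j=11: r + 10k = 2802.321 → ⌈·⌉ = 2803
j=12: r + 11k = 3081.1335 → ⌈·⌉ = 3082
j=13: r + 12k = 3359.946 → ⌈·⌉ = 3360
j=14: r + 13k = 3638.7585 → ⌈·⌉ = 3639
j=15: r + 14k = 3917.571 → ⌈·⌉ = 3918
j=16: r + 15k = 4196.3835 → ⌈·⌉ = 4197

15, 294, 572, 851, 1130, 1409, 1688, 1966, 2245, 2524, 2803, 3082, 3360, 3639, 3918, 4197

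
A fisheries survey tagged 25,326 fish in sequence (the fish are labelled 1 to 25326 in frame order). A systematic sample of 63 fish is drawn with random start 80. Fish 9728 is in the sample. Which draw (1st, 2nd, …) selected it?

k = 25326/63 = 402
position = (9728 − 80)/402 + 1 = 9648/402 + 1 = 24 + 1 = 25

25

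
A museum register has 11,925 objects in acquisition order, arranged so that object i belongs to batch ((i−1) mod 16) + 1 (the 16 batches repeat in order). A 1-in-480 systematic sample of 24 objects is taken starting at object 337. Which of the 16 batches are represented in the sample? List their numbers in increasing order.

Consecutive selections differ by k = 480, so their batch numbers differ by 480 mod 16 = 0.
gcd(480, 16) = 16, so the sample visits 16/16 = 1 distinct residues mod 16.
Start 337 is batch 1; the batches hit are 1.

1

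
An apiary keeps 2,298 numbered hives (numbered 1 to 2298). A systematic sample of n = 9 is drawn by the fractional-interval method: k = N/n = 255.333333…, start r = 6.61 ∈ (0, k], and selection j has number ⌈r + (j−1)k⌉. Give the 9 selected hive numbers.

7, 262, 518, 773, 1028, 1284, 1539, 1794, 2050

j=1: r + 0k = 6.61 → ⌈·⌉ = 7
j=2: r + 1k = 261.943333… → ⌈·⌉ = 262
j=3: r + 2k = 517.276666… → ⌈·⌉ = 518
j=4: r + 3k = 772.61 → ⌈·⌉ = 773
j=5: r + 4k = 1027.943333… → ⌈·⌉ = 1028
j=6: r + 5k = 1283.276666… → ⌈·⌉ = 1284
j=7: r + 6k = 1538.61 → ⌈·⌉ = 1539
j=8: r + 7k = 1793.943333… → ⌈·⌉ = 1794
j=9: r + 8k = 2049.276666… → ⌈·⌉ = 2050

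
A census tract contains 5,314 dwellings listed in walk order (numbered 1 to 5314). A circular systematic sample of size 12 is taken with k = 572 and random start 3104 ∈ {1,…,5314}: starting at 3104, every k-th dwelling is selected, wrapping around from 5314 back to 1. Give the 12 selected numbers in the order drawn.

3104, 3676, 4248, 4820, 78, 650, 1222, 1794, 2366, 2938, 3510, 4082

Selection 1: 3104
Selection 2: 3104 + 572 = 3676
Selection 3: 3676 + 572 = 4248
Selection 4: 4248 + 572 = 4820
Selection 5: 4820 + 572 = 5392 → 5392 − 5314 = 78
Selection 6: 78 + 572 = 650
Selection 7: 650 + 572 = 1222
Selection 8: 1222 + 572 = 1794
Selection 9: 1794 + 572 = 2366
Selection 10: 2366 + 572 = 2938
Selection 11: 2938 + 572 = 3510
Selection 12: 3510 + 572 = 4082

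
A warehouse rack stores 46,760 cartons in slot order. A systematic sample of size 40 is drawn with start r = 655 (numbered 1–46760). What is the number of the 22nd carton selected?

k = 46760/40 = 1169
22nd selection = r + (22−1)·k = 655 + 21×1169 = 655 + 24549 = 25204

25204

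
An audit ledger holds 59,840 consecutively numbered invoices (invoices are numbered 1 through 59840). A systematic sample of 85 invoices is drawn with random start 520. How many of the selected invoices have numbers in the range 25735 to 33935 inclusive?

k = 59840/85 = 704
First selection ≥ 25735: 520 + ⌈(25735−520)/704⌉·704 = 520 + 36×704 = 25864
Last selection ≤ 33935: 520 + ⌊(33935−520)/704⌋·704 = 520 + 47×704 = 33608
Count = 47 − 36 + 1 = 12

12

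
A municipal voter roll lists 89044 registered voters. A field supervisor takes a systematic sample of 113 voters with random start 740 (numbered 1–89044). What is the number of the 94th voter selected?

74024

k = 89044/113 = 788
94th selection = r + (94−1)·k = 740 + 93×788 = 740 + 73284 = 74024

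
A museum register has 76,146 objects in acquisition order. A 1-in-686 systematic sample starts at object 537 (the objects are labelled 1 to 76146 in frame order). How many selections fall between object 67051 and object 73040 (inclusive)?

9

k = 686
First selection ≥ 67051: 537 + ⌈(67051−537)/686⌉·686 = 537 + 97×686 = 67079
Last selection ≤ 73040: 537 + ⌊(73040−537)/686⌋·686 = 537 + 105×686 = 72567
Count = 105 − 97 + 1 = 9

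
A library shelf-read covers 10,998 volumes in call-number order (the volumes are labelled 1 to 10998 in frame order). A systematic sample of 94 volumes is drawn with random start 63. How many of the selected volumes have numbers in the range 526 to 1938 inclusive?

k = 10998/94 = 117
First selection ≥ 526: 63 + ⌈(526−63)/117⌉·117 = 63 + 4×117 = 531
Last selection ≤ 1938: 63 + ⌊(1938−63)/117⌋·117 = 63 + 16×117 = 1935
Count = 16 − 4 + 1 = 13

13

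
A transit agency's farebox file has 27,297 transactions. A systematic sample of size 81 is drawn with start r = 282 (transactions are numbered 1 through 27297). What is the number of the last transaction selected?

k = 27297/81 = 337
81st selection = r + (81−1)·k = 282 + 80×337 = 282 + 26960 = 27242

27242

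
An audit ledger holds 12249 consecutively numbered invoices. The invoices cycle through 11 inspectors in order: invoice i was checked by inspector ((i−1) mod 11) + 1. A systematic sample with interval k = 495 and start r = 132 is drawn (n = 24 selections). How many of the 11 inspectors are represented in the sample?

Consecutive selections differ by k = 495, so their inspector numbers differ by 495 mod 11 = 0.
gcd(495, 11) = 11, so the sample visits 11/11 = 1 distinct residues mod 11.
Start 132 is inspector 11; the inspectors hit are 11.

1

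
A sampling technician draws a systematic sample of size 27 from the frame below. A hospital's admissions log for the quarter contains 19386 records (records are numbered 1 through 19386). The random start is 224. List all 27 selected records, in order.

224, 942, 1660, 2378, 3096, 3814, 4532, 5250, 5968, 6686, 7404, 8122, 8840, 9558, 10276, 10994, 11712, 12430, 13148, 13866, 14584, 15302, 16020, 16738, 17456, 18174, 18892

k = N/n = 19386/27 = 718
record 1: 224
record 2: 224 + 718 = 942
record 3: 942 + 718 = 1660
record 4: 1660 + 718 = 2378
record 5: 2378 + 718 = 3096
record 6: 3096 + 718 = 3814
record 7: 3814 + 718 = 4532
record 8: 4532 + 718 = 5250
record 9: 5250 + 718 = 5968
record 10: 5968 + 718 = 6686
record 11: 6686 + 718 = 7404
record 12: 7404 + 718 = 8122
record 13: 8122 + 718 = 8840
record 14: 8840 + 718 = 9558
record 15: 9558 + 718 = 10276
record 16: 10276 + 718 = 10994
record 17: 10994 + 718 = 11712
record 18: 11712 + 718 = 12430
record 19: 12430 + 718 = 13148
record 20: 13148 + 718 = 13866
record 21: 13866 + 718 = 14584
record 22: 14584 + 718 = 15302
record 23: 15302 + 718 = 16020
record 24: 16020 + 718 = 16738
record 25: 16738 + 718 = 17456
record 26: 17456 + 718 = 18174
record 27: 18174 + 718 = 18892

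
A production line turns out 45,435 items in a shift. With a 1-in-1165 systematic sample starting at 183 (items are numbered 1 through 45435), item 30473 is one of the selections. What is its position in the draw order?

27

k = 1165
position = (30473 − 183)/1165 + 1 = 30290/1165 + 1 = 26 + 1 = 27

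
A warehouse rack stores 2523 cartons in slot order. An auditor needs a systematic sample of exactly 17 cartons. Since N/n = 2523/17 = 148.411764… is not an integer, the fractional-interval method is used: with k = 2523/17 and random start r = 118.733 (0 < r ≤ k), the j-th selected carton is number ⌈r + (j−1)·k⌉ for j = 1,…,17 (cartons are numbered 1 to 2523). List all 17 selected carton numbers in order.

j=1: r + 0k = 118.733 → ⌈·⌉ = 119
j=2: r + 1k = 267.144764… → ⌈·⌉ = 268
j=3: r + 2k = 415.556529… → ⌈·⌉ = 416
j=4: r + 3k = 563.968294… → ⌈·⌉ = 564
j=5: r + 4k = 712.380058… → ⌈·⌉ = 713
j=6: r + 5k = 860.791823… → ⌈·⌉ = 861
j=7: r + 6k = 1009.203588… → ⌈·⌉ = 1010
j=8: r + 7k = 1157.615352… → ⌈·⌉ = 1158
j=9: r + 8k = 1306.027117… → ⌈·⌉ = 1307
j=10: r + 9k = 1454.438882… → ⌈·⌉ = 1455
j=11: r + 10k = 1602.850647… → ⌈·⌉ = 1603
j=12: r + 11k = 1751.262411… → ⌈·⌉ = 1752
j=13: r + 12k = 1899.674176… → ⌈·⌉ = 1900
j=14: r + 13k = 2048.085941… → ⌈·⌉ = 2049
j=15: r + 14k = 2196.497705… → ⌈·⌉ = 2197
j=16: r + 15k = 2344.909470… → ⌈·⌉ = 2345
j=17: r + 16k = 2493.321235… → ⌈·⌉ = 2494

119, 268, 416, 564, 713, 861, 1010, 1158, 1307, 1455, 1603, 1752, 1900, 2049, 2197, 2345, 2494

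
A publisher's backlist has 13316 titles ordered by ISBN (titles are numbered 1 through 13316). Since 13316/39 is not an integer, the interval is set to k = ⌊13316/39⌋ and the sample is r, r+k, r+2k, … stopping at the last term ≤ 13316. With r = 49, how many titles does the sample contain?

k = ⌊13316/39⌋ = 341
Achieved size = ⌊(13316 − 49)/341⌋ + 1 = ⌊13267/341⌋ + 1 = 38 + 1 = 39
(last selection: 49 + 38×341 = 13007 ≤ 13316; next would be 13348 > 13316)

39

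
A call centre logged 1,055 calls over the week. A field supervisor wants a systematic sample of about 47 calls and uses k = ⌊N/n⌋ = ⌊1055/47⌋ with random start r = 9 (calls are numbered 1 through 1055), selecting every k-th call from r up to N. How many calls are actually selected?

48

k = ⌊1055/47⌋ = 22
Achieved size = ⌊(1055 − 9)/22⌋ + 1 = ⌊1046/22⌋ + 1 = 47 + 1 = 48
(last selection: 9 + 47×22 = 1043 ≤ 1055; next would be 1065 > 1055)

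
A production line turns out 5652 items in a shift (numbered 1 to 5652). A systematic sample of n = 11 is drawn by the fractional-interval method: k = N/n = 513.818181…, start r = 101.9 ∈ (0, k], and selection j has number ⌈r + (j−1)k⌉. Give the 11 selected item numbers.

102, 616, 1130, 1644, 2158, 2671, 3185, 3699, 4213, 4727, 5241

j=1: r + 0k = 101.9 → ⌈·⌉ = 102
j=2: r + 1k = 615.718181… → ⌈·⌉ = 616
j=3: r + 2k = 1129.536363… → ⌈·⌉ = 1130
j=4: r + 3k = 1643.354545… → ⌈·⌉ = 1644
j=5: r + 4k = 2157.172727… → ⌈·⌉ = 2158
j=6: r + 5k = 2670.990909… → ⌈·⌉ = 2671
j=7: r + 6k = 3184.809090… → ⌈·⌉ = 3185
j=8: r + 7k = 3698.627272… → ⌈·⌉ = 3699
j=9: r + 8k = 4212.445454… → ⌈·⌉ = 4213
j=10: r + 9k = 4726.263636… → ⌈·⌉ = 4727
j=11: r + 10k = 5240.081818… → ⌈·⌉ = 5241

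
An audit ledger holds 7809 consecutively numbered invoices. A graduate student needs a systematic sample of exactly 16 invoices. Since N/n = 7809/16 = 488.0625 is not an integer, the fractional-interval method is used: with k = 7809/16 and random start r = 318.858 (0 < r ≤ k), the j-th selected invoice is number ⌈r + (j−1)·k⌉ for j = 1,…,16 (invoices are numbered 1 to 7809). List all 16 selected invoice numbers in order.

319, 807, 1295, 1784, 2272, 2760, 3248, 3736, 4224, 4712, 5200, 5688, 6176, 6664, 7152, 7640

j=1: r + 0k = 318.858 → ⌈·⌉ = 319
j=2: r + 1k = 806.9205 → ⌈·⌉ = 807
j=3: r + 2k = 1294.983 → ⌈·⌉ = 1295
j=4: r + 3k = 1783.0455 → ⌈·⌉ = 1784
j=5: r + 4k = 2271.108 → ⌈·⌉ = 2272
j=6: r + 5k = 2759.1705 → ⌈·⌉ = 2760
j=7: r + 6k = 3247.233 → ⌈·⌉ = 3248
j=8: r + 7k = 3735.2955 → ⌈·⌉ = 3736
j=9: r + 8k = 4223.358 → ⌈·⌉ = 4224
j=10: r + 9k = 4711.4205 → ⌈·⌉ = 4712
j=11: r + 10k = 5199.483 → ⌈·⌉ = 5200
j=12: r + 11k = 5687.5455 → ⌈·⌉ = 5688
j=13: r + 12k = 6175.608 → ⌈·⌉ = 6176
j=14: r + 13k = 6663.6705 → ⌈·⌉ = 6664
j=15: r + 14k = 7151.733 → ⌈·⌉ = 7152
j=16: r + 15k = 7639.7955 → ⌈·⌉ = 7640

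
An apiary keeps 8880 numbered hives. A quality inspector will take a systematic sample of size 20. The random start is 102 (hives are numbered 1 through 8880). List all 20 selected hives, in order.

k = N/n = 8880/20 = 444
hive 1: 102
hive 2: 102 + 444 = 546
hive 3: 546 + 444 = 990
hive 4: 990 + 444 = 1434
hive 5: 1434 + 444 = 1878
hive 6: 1878 + 444 = 2322
hive 7: 2322 + 444 = 2766
hive 8: 2766 + 444 = 3210
hive 9: 3210 + 444 = 3654
hive 10: 3654 + 444 = 4098
hive 11: 4098 + 444 = 4542
hive 12: 4542 + 444 = 4986
hive 13: 4986 + 444 = 5430
hive 14: 5430 + 444 = 5874
hive 15: 5874 + 444 = 6318
hive 16: 6318 + 444 = 6762
hive 17: 6762 + 444 = 7206
hive 18: 7206 + 444 = 7650
hive 19: 7650 + 444 = 8094
hive 20: 8094 + 444 = 8538

102, 546, 990, 1434, 1878, 2322, 2766, 3210, 3654, 4098, 4542, 4986, 5430, 5874, 6318, 6762, 7206, 7650, 8094, 8538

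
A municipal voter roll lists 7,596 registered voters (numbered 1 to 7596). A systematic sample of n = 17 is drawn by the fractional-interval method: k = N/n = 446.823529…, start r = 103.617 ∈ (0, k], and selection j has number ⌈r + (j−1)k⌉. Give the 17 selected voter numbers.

j=1: r + 0k = 103.617 → ⌈·⌉ = 104
j=2: r + 1k = 550.440529… → ⌈·⌉ = 551
j=3: r + 2k = 997.264058… → ⌈·⌉ = 998
j=4: r + 3k = 1444.087588… → ⌈·⌉ = 1445
j=5: r + 4k = 1890.911117… → ⌈·⌉ = 1891
j=6: r + 5k = 2337.734647… → ⌈·⌉ = 2338
j=7: r + 6k = 2784.558176… → ⌈·⌉ = 2785
j=8: r + 7k = 3231.381705… → ⌈·⌉ = 3232
j=9: r + 8k = 3678.205235… → ⌈·⌉ = 3679
j=10: r + 9k = 4125.028764… → ⌈·⌉ = 4126
j=11: r + 10k = 4571.852294… → ⌈·⌉ = 4572
j=12: r + 11k = 5018.675823… → ⌈·⌉ = 5019
j=13: r + 12k = 5465.499352… → ⌈·⌉ = 5466
j=14: r + 13k = 5912.322882… → ⌈·⌉ = 5913
j=15: r + 14k = 6359.146411… → ⌈·⌉ = 6360
j=16: r + 15k = 6805.969941… → ⌈·⌉ = 6806
j=17: r + 16k = 7252.793470… → ⌈·⌉ = 7253

104, 551, 998, 1445, 1891, 2338, 2785, 3232, 3679, 4126, 4572, 5019, 5466, 5913, 6360, 6806, 7253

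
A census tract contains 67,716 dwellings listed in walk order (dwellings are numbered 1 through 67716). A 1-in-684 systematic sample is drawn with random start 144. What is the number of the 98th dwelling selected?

66492

k = 684
98th selection = r + (98−1)·k = 144 + 97×684 = 144 + 66348 = 66492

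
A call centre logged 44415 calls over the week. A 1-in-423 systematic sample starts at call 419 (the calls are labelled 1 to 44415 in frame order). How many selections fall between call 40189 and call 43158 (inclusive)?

k = 423
First selection ≥ 40189: 419 + ⌈(40189−419)/423⌉·423 = 419 + 95×423 = 40604
Last selection ≤ 43158: 419 + ⌊(43158−419)/423⌋·423 = 419 + 101×423 = 43142
Count = 101 − 95 + 1 = 7

7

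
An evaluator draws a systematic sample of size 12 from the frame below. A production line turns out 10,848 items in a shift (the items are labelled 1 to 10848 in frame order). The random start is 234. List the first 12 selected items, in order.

234, 1138, 2042, 2946, 3850, 4754, 5658, 6562, 7466, 8370, 9274, 10178

k = N/n = 10848/12 = 904
item 1: 234
item 2: 234 + 904 = 1138
item 3: 1138 + 904 = 2042
item 4: 2042 + 904 = 2946
item 5: 2946 + 904 = 3850
item 6: 3850 + 904 = 4754
item 7: 4754 + 904 = 5658
item 8: 5658 + 904 = 6562
item 9: 6562 + 904 = 7466
item 10: 7466 + 904 = 8370
item 11: 8370 + 904 = 9274
item 12: 9274 + 904 = 10178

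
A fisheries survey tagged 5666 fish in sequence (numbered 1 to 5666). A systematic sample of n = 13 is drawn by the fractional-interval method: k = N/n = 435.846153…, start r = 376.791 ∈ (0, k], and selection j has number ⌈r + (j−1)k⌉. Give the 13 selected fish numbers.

377, 813, 1249, 1685, 2121, 2557, 2992, 3428, 3864, 4300, 4736, 5172, 5607

j=1: r + 0k = 376.791 → ⌈·⌉ = 377
j=2: r + 1k = 812.637153… → ⌈·⌉ = 813
j=3: r + 2k = 1248.483307… → ⌈·⌉ = 1249
j=4: r + 3k = 1684.329461… → ⌈·⌉ = 1685
j=5: r + 4k = 2120.175615… → ⌈·⌉ = 2121
j=6: r + 5k = 2556.021769… → ⌈·⌉ = 2557
j=7: r + 6k = 2991.867923… → ⌈·⌉ = 2992
j=8: r + 7k = 3427.714076… → ⌈·⌉ = 3428
j=9: r + 8k = 3863.560230… → ⌈·⌉ = 3864
j=10: r + 9k = 4299.406384… → ⌈·⌉ = 4300
j=11: r + 10k = 4735.252538… → ⌈·⌉ = 4736
j=12: r + 11k = 5171.098692… → ⌈·⌉ = 5172
j=13: r + 12k = 5606.944846… → ⌈·⌉ = 5607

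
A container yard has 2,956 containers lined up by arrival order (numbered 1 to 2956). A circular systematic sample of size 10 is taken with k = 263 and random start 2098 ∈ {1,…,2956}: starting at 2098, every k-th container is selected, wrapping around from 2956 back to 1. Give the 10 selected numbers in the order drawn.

2098, 2361, 2624, 2887, 194, 457, 720, 983, 1246, 1509

Selection 1: 2098
Selection 2: 2098 + 263 = 2361
Selection 3: 2361 + 263 = 2624
Selection 4: 2624 + 263 = 2887
Selection 5: 2887 + 263 = 3150 → 3150 − 2956 = 194
Selection 6: 194 + 263 = 457
Selection 7: 457 + 263 = 720
Selection 8: 720 + 263 = 983
Selection 9: 983 + 263 = 1246
Selection 10: 1246 + 263 = 1509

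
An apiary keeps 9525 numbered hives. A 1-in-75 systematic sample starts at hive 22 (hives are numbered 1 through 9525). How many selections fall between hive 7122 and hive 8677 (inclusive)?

k = 75
First selection ≥ 7122: 22 + ⌈(7122−22)/75⌉·75 = 22 + 95×75 = 7147
Last selection ≤ 8677: 22 + ⌊(8677−22)/75⌋·75 = 22 + 115×75 = 8647
Count = 115 − 95 + 1 = 21

21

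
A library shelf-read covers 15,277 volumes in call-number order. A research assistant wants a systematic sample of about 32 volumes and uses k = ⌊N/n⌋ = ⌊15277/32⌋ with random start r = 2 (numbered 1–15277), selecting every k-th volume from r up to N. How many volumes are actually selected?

33

k = ⌊15277/32⌋ = 477
Achieved size = ⌊(15277 − 2)/477⌋ + 1 = ⌊15275/477⌋ + 1 = 32 + 1 = 33
(last selection: 2 + 32×477 = 15266 ≤ 15277; next would be 15743 > 15277)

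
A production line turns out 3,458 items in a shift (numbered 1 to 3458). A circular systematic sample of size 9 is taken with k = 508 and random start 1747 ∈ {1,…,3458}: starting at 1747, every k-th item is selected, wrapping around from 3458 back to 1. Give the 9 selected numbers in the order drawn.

Selection 1: 1747
Selection 2: 1747 + 508 = 2255
Selection 3: 2255 + 508 = 2763
Selection 4: 2763 + 508 = 3271
Selection 5: 3271 + 508 = 3779 → 3779 − 3458 = 321
Selection 6: 321 + 508 = 829
Selection 7: 829 + 508 = 1337
Selection 8: 1337 + 508 = 1845
Selection 9: 1845 + 508 = 2353

1747, 2255, 2763, 3271, 321, 829, 1337, 1845, 2353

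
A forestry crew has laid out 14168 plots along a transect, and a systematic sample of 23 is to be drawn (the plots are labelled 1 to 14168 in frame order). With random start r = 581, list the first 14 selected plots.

k = N/n = 14168/23 = 616
plot 1: 581
plot 2: 581 + 616 = 1197
plot 3: 1197 + 616 = 1813
plot 4: 1813 + 616 = 2429
plot 5: 2429 + 616 = 3045
plot 6: 3045 + 616 = 3661
plot 7: 3661 + 616 = 4277
plot 8: 4277 + 616 = 4893
plot 9: 4893 + 616 = 5509
plot 10: 5509 + 616 = 6125
plot 11: 6125 + 616 = 6741
plot 12: 6741 + 616 = 7357
plot 13: 7357 + 616 = 7973
plot 14: 7973 + 616 = 8589

581, 1197, 1813, 2429, 3045, 3661, 4277, 4893, 5509, 6125, 6741, 7357, 7973, 8589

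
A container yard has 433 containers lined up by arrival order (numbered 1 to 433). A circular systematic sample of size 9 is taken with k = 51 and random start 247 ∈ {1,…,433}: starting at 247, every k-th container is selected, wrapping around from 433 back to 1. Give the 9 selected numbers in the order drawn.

247, 298, 349, 400, 18, 69, 120, 171, 222

Selection 1: 247
Selection 2: 247 + 51 = 298
Selection 3: 298 + 51 = 349
Selection 4: 349 + 51 = 400
Selection 5: 400 + 51 = 451 → 451 − 433 = 18
Selection 6: 18 + 51 = 69
Selection 7: 69 + 51 = 120
Selection 8: 120 + 51 = 171
Selection 9: 171 + 51 = 222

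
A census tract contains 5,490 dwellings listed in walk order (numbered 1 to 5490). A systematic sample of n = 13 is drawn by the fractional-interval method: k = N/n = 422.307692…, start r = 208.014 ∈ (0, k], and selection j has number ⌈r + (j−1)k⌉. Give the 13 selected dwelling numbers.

j=1: r + 0k = 208.014 → ⌈·⌉ = 209
j=2: r + 1k = 630.321692… → ⌈·⌉ = 631
j=3: r + 2k = 1052.629384… → ⌈·⌉ = 1053
j=4: r + 3k = 1474.937076… → ⌈·⌉ = 1475
j=5: r + 4k = 1897.244769… → ⌈·⌉ = 1898
j=6: r + 5k = 2319.552461… → ⌈·⌉ = 2320
j=7: r + 6k = 2741.860153… → ⌈·⌉ = 2742
j=8: r + 7k = 3164.167846… → ⌈·⌉ = 3165
j=9: r + 8k = 3586.475538… → ⌈·⌉ = 3587
j=10: r + 9k = 4008.783230… → ⌈·⌉ = 4009
j=11: r + 10k = 4431.090923… → ⌈·⌉ = 4432
j=12: r + 11k = 4853.398615… → ⌈·⌉ = 4854
j=13: r + 12k = 5275.706307… → ⌈·⌉ = 5276

209, 631, 1053, 1475, 1898, 2320, 2742, 3165, 3587, 4009, 4432, 4854, 5276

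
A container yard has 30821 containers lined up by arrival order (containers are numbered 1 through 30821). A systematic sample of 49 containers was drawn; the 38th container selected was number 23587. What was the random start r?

314

k = 30821/49 = 629
r = 23587 − (38−1)×629 = 23587 − 23273 = 314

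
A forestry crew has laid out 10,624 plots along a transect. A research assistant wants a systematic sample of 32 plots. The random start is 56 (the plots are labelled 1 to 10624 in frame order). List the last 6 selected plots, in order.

8688, 9020, 9352, 9684, 10016, 10348

k = N/n = 10624/32 = 332
27th selection = 56 + 26×332 = 8688
28th: 8688 + 332 = 9020
29th: 9020 + 332 = 9352
30th: 9352 + 332 = 9684
31st: 9684 + 332 = 10016
32nd: 10016 + 332 = 10348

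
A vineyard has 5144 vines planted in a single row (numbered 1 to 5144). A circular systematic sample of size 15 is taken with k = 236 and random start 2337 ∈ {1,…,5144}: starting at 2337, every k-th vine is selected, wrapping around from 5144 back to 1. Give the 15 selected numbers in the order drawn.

Selection 1: 2337
Selection 2: 2337 + 236 = 2573
Selection 3: 2573 + 236 = 2809
Selection 4: 2809 + 236 = 3045
Selection 5: 3045 + 236 = 3281
Selection 6: 3281 + 236 = 3517
Selection 7: 3517 + 236 = 3753
Selection 8: 3753 + 236 = 3989
Selection 9: 3989 + 236 = 4225
Selection 10: 4225 + 236 = 4461
Selection 11: 4461 + 236 = 4697
Selection 12: 4697 + 236 = 4933
Selection 13: 4933 + 236 = 5169 → 5169 − 5144 = 25
Selection 14: 25 + 236 = 261
Selection 15: 261 + 236 = 497

2337, 2573, 2809, 3045, 3281, 3517, 3753, 3989, 4225, 4461, 4697, 4933, 25, 261, 497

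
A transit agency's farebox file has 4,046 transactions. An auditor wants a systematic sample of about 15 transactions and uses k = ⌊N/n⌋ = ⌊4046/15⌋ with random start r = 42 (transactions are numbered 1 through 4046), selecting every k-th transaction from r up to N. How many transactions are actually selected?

15

k = ⌊4046/15⌋ = 269
Achieved size = ⌊(4046 − 42)/269⌋ + 1 = ⌊4004/269⌋ + 1 = 14 + 1 = 15
(last selection: 42 + 14×269 = 3808 ≤ 4046; next would be 4077 > 4046)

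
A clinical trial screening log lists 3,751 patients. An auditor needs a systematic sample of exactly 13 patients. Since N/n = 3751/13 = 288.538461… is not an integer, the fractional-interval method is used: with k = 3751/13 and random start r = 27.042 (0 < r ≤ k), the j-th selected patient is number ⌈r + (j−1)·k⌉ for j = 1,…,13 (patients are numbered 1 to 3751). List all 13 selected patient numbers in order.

j=1: r + 0k = 27.042 → ⌈·⌉ = 28
j=2: r + 1k = 315.580461… → ⌈·⌉ = 316
j=3: r + 2k = 604.118923… → ⌈·⌉ = 605
j=4: r + 3k = 892.657384… → ⌈·⌉ = 893
j=5: r + 4k = 1181.195846… → ⌈·⌉ = 1182
j=6: r + 5k = 1469.734307… → ⌈·⌉ = 1470
j=7: r + 6k = 1758.272769… → ⌈·⌉ = 1759
j=8: r + 7k = 2046.811230… → ⌈·⌉ = 2047
j=9: r + 8k = 2335.349692… → ⌈·⌉ = 2336
j=10: r + 9k = 2623.888153… → ⌈·⌉ = 2624
j=11: r + 10k = 2912.426615… → ⌈·⌉ = 2913
j=12: r + 11k = 3200.965076… → ⌈·⌉ = 3201
j=13: r + 12k = 3489.503538… → ⌈·⌉ = 3490

28, 316, 605, 893, 1182, 1470, 1759, 2047, 2336, 2624, 2913, 3201, 3490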